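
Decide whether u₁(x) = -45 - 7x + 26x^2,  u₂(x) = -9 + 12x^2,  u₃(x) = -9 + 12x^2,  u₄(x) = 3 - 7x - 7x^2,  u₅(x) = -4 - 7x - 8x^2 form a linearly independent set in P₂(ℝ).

linearly dependent

Take coordinates with respect to the standard basis {1, x, x^2}.
There are 5 vectors in a 3-dimensional space, so they cannot be linearly independent.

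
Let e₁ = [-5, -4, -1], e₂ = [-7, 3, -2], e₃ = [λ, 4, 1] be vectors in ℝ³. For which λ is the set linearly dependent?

The set is linearly dependent precisely when det[e₁; e₂; e₃] = 0.
Cofactor expansion gives det = 11*λ - 55.
Setting this to zero gives λ = 5.

λ = 5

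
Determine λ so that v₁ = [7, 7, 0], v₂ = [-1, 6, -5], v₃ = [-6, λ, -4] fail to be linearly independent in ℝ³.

The set is linearly dependent precisely when det[v₁; v₂; v₃] = 0.
Cofactor expansion gives det = 35*λ + 14.
This vanishes exactly when λ = -2/5.

λ = -2/5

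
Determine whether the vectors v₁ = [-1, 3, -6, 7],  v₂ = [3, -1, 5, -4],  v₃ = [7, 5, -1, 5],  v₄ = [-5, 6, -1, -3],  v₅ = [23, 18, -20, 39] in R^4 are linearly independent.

There are 5 vectors in a 4-dimensional space, so they cannot be linearly independent.

linearly dependent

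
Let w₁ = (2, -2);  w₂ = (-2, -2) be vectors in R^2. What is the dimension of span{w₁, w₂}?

Row-reduce the 2×2 matrix with these as rows.
There are 2 pivot columns, so rank = 2.

2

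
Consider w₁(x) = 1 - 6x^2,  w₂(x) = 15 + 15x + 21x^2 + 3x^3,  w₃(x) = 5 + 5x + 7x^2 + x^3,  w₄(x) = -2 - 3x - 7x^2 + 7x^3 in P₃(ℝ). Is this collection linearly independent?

Take coordinates with respect to the standard basis {1, x, …, x^3}.
One vector is a scalar multiple of another, so the set is dependent.

linearly dependent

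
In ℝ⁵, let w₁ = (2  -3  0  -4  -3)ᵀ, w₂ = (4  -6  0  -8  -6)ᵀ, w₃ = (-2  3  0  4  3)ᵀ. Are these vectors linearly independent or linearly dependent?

linearly dependent

Place the vectors as rows of a 3×5 matrix and reduce to echelon form.
The reduction yields 1 nonzero row, so the rank is 1.
Since rank 1 < 3, the set is linearly dependent.
Indeed 2w₁ - w₂ = 0.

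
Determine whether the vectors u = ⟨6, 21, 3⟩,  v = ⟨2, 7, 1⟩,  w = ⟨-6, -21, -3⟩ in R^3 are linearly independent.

linearly dependent

Form the 3×3 matrix with these as columns; its determinant is 0.
A zero determinant means the columns are linearly dependent.
Indeed u - 3v = 0.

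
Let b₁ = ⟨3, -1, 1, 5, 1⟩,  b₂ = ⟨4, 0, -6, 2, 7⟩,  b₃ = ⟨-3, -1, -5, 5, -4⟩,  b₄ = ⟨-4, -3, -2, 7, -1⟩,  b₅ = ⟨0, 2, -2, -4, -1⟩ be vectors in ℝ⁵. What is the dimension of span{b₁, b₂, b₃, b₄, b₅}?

Apply Gaussian elimination to the matrix whose rows are b₁, b₂, b₃, b₄, b₅.
Exactly 5 pivots survive; hence the rank is 5.

5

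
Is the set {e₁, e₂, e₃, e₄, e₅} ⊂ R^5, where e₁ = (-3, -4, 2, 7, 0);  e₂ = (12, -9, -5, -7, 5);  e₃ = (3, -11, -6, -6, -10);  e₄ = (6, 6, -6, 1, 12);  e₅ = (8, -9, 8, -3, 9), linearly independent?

linearly independent

The matrix [e₁|e₂|e₃|e₄|e₅] has determinant -13633.
A nonzero determinant means the columns are linearly independent.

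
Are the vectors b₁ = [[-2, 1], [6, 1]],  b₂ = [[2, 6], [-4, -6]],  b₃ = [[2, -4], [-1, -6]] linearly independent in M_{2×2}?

linearly independent

Write each element as a coordinate vector in ℝ⁴ using {E₁₁, E₁₂, E₂₁, E₂₂}.
Row-reduce the matrix whose columns are b₁, b₂, b₃.
The reduction yields 3 nonzero rows, so the rank is 3.
Since rank = 3 (the number of vectors), the set is linearly independent.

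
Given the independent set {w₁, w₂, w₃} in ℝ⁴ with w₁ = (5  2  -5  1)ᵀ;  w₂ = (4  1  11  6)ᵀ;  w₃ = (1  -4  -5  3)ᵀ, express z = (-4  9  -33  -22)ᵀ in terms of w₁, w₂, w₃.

Write z = α₁w₁ + … + α₃w₃ and equate components.
Row-reducing the augmented matrix gives the unique coefficients (α₁, α₂, α₃) = (2, -3, -2).

z = 2w₁ - 3w₂ - 2w₃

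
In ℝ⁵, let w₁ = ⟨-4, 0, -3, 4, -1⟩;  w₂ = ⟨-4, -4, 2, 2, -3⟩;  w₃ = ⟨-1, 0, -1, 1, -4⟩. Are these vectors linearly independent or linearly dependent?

linearly independent

Row-reduce the matrix whose columns are w₁, w₂, w₃.
The reduction yields 3 nonzero rows, so the rank is 3.
Since rank = 3 (the number of vectors), the set is linearly independent.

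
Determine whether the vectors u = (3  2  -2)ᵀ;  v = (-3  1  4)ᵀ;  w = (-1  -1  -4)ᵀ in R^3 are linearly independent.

linearly independent

Form the 3×3 matrix with these as columns; its determinant is -40.
A nonzero determinant means the columns are linearly independent.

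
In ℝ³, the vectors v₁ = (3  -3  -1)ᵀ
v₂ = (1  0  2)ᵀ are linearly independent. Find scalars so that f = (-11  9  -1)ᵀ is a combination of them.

Set up the augmented matrix [v₁ | v₂ | f] and row-reduce.
Row-reducing the augmented matrix gives the unique coefficients (c₁, c₂) = (-3, -2).

f = -3v₁ - 2v₂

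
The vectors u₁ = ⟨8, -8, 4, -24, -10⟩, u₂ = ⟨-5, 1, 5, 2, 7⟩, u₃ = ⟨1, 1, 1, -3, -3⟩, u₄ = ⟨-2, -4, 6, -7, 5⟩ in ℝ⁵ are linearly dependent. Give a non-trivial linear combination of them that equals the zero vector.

u₁ + 2u₂ - 2u₃ - 2u₄ = 0

Set up α₁u₁ + … + α₄u₄ = 0 and solve the homogeneous system.
A generator of the null space is (1, 2, -2, -2).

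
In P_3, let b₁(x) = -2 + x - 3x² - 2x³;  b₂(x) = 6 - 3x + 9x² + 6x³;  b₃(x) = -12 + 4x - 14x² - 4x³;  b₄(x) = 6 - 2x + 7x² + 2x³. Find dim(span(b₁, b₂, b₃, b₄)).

dim = 2

Represent each element by its coordinate vector in ℝ⁴.
Row-reduce the 4×4 matrix with these as rows.
The echelon form has 2 nonzero rows, so the rank is 2.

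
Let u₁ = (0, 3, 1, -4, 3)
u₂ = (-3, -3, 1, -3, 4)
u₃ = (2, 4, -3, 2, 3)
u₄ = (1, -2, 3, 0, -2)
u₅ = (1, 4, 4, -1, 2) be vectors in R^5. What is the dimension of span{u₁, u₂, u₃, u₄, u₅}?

dim = 5

Put the 5×5 matrix [u₁|u₂|u₃|u₄|u₅] into echelon form.
Exactly 5 pivots survive; hence the rank is 5.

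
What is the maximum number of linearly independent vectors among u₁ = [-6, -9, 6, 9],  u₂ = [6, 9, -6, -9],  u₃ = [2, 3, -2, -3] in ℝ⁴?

Put the 4×3 matrix [u₁|u₂|u₃] into echelon form.
There is 1 pivot column, so rank = 1.

1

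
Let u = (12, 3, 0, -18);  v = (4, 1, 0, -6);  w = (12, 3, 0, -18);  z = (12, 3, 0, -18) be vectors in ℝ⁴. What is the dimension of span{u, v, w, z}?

Put the 4×4 matrix [u|v|w|z] into echelon form.
Exactly 1 pivot survives; hence the rank is 1.

1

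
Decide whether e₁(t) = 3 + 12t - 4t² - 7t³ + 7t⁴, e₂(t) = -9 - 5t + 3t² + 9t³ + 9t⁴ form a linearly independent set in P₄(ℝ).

Take coordinates with respect to the standard basis {1, t, …, t⁴}.
Place the vectors as rows of a 2×5 matrix and reduce to echelon form.
The reduction yields 2 nonzero rows, so the rank is 2.
Since rank = 2 (the number of vectors), the set is linearly independent.

linearly independent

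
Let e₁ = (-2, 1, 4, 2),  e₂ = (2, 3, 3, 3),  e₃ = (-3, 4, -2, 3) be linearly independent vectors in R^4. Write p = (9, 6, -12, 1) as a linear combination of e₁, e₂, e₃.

Write p = c₁e₁ + … + c₃e₃ and equate components.
The system has the unique solution (c₁, c₂, c₃) = (-4, 2, 1).

p = -4e₁ + 2e₂ + e₃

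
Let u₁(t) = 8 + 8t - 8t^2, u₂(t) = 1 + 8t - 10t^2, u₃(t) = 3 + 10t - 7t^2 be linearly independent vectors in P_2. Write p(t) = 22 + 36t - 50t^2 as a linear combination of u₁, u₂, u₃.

p = 3u₁ + 4u₂ - 2u₃

Identify each element with its coordinate vector in ℝ³ via {1, t, t^2}.
Write p = α₁u₁ + … + α₃u₃ and equate components.
The system has the unique solution (α₁, α₂, α₃) = (3, 4, -2).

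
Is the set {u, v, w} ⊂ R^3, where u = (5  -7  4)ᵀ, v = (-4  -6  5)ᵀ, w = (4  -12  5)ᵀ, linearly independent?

Place the vectors as rows of a 3×3 matrix and reduce to echelon form.
The reduction yields 3 nonzero rows, so the rank is 3.
Since rank = 3 (the number of vectors), the set is linearly independent.

linearly independent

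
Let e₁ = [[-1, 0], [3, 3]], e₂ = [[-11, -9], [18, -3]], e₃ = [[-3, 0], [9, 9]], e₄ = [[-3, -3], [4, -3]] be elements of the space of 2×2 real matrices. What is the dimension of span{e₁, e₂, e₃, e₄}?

Represent each element by its coordinate vector in ℝ⁴.
Put the 4×4 matrix [e₁|e₂|e₃|e₄] into echelon form.
The echelon form has 2 nonzero rows, so the rank is 2.

dim = 2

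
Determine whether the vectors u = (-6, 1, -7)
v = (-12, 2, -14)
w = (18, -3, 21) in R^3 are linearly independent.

Form the 3×3 matrix with these as columns; its determinant is 0.
A zero determinant means the columns are linearly dependent.
Indeed 2u - v = 0.

linearly dependent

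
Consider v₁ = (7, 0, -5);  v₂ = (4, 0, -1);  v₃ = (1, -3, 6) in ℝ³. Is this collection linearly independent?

Row-reduce the matrix whose columns are v₁, v₂, v₃.
The reduction yields 3 nonzero rows, so the rank is 3.
Since rank = 3 (the number of vectors), the set is linearly independent.

linearly independent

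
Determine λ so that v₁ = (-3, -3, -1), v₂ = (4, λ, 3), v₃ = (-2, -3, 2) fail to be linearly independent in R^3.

λ = 27/8

The vectors are dependent exactly when the determinant of the matrix with rows v₁, v₂, v₃ vanishes.
The determinant works out to 27 - 8*λ.
Solving 27 - 8*λ = 0 yields λ = 27/8.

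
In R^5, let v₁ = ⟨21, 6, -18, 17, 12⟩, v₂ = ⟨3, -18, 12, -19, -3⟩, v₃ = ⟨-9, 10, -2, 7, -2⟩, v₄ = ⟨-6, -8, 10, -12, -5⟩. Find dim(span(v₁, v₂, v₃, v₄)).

dim = 2

Row-reduce the 4×5 matrix with these as rows.
Reduction leaves 2 leading entries, giving rank 2.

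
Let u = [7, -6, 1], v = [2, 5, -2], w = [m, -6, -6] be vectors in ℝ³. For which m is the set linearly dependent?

m = 54

The set is linearly dependent precisely when det[u; v; w] = 0.
Expanding, det = 7*m - 378.
Setting this to zero gives m = 54.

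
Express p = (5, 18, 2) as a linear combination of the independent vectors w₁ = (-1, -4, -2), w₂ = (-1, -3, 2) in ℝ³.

Solve the system with w₁, w₂ as columns and p as the right-hand side.
Row-reducing the augmented matrix gives the unique coefficients (α₁, α₂) = (-3, -2).

p = -3w₁ - 2w₂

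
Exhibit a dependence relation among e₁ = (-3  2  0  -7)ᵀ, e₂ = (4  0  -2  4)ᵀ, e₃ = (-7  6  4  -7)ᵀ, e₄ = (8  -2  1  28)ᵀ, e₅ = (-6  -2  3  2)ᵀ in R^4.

Set up α₁e₁ + … + α₅e₅ = 0 and solve the homogeneous system.
A generator of the null space is (3, -3, -1, 1, -1).

3e₁ - 3e₂ - e₃ + e₄ - e₅ = 0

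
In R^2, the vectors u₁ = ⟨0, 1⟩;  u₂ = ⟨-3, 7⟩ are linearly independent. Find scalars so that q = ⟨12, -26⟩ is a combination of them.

Solve the system with u₁, u₂ as columns and q as the right-hand side.
Row-reducing the augmented matrix gives the unique coefficients (a₁, a₂) = (2, -4).

q = 2u₁ - 4u₂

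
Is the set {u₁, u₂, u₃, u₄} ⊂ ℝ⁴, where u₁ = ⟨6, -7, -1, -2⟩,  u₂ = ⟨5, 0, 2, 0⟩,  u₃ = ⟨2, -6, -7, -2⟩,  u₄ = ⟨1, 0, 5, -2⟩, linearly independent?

linearly independent

Form the 4×4 matrix with these as columns; its determinant is 388.
A nonzero determinant means the columns are linearly independent.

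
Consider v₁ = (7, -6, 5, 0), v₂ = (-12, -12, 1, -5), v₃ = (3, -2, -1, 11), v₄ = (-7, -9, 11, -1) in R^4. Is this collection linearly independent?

linearly independent

Place the vectors as rows of a 4×4 matrix and reduce to echelon form.
The reduction yields 4 nonzero rows, so the rank is 4.
Since rank = 4 (the number of vectors), the set is linearly independent.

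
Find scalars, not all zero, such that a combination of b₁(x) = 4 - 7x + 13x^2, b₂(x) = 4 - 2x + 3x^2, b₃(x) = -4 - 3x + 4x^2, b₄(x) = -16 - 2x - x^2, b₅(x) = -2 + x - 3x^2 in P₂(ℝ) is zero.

Pass to coordinate vectors relative to the basis {1, x, x^2}.
Write the vectors as columns of a matrix and find a nonzero vector in its null space.
The free variable yields coefficients (1, 0, -3, 1, 0) (any nonzero multiple also works).

b₁ - 3b₃ + b₄ = 0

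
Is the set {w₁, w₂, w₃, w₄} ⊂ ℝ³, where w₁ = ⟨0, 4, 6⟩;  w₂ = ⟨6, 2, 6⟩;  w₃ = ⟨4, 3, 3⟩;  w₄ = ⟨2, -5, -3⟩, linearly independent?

There are 4 vectors in a 3-dimensional space, so they cannot be linearly independent.

linearly dependent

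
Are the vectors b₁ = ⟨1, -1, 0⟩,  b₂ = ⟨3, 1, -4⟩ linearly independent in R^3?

Place the vectors as rows of a 2×3 matrix and reduce to echelon form.
The reduction yields 2 nonzero rows, so the rank is 2.
Since rank = 2 (the number of vectors), the set is linearly independent.

linearly independent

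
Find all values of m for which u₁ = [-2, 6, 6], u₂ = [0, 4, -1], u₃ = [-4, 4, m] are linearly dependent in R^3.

m = 14

The set is linearly dependent precisely when det[u₁; u₂; u₃] = 0.
Expanding, det = 112 - 8*m.
Setting this to zero gives m = 14.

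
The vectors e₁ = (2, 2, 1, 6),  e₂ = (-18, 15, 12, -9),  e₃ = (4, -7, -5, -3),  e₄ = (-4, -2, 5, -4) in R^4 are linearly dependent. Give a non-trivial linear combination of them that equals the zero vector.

3e₁ + e₂ + 3e₃ = 0

Solve the homogeneous system with e₁, e₂, e₃, e₄ as columns by row-reducing the coefficient matrix.
A generator of the null space is (3, 1, 3, 0).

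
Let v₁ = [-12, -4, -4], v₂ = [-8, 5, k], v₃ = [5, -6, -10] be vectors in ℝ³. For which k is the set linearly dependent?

k = 9

The vectors are dependent exactly when the determinant of the matrix with rows v₁, v₂, v₃ vanishes.
Expanding, det = 828 - 92*k.
Setting this to zero gives k = 9.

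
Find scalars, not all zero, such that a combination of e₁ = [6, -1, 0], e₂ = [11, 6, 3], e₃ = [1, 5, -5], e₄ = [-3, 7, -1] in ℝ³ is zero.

Solve the homogeneous system with e₁, e₂, e₃, e₄ as columns by row-reducing the coefficient matrix.
One solution (up to scaling) is (3, -1, -1, 2).

3e₁ - e₂ - e₃ + 2e₄ = 0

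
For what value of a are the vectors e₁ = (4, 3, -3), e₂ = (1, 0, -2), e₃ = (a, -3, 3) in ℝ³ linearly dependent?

a = -4

The set is linearly dependent precisely when det[e₁; e₂; e₃] = 0.
Expanding, det = -6*a - 24.
Setting this to zero gives a = -4.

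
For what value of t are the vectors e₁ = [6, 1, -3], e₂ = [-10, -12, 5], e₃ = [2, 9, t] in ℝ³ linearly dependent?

t = -1

Dependence holds iff the 3×3 matrix [e₁ e₂ e₃] is singular.
The determinant works out to -62*t - 62.
Setting this to zero gives t = -1.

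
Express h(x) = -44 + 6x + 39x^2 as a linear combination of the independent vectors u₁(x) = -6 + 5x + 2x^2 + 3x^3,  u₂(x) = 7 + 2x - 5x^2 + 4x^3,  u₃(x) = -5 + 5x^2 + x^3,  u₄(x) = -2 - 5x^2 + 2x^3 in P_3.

h = 2u₁ - 2u₂ + 4u₃ - u₄

Identify each element with its coordinate vector in ℝ⁴ via {1, x, …, x^3}.
Set up the augmented matrix [u₁ | u₂ | u₃ | u₄ | h] and row-reduce.
Back-substitution yields (c₁, …, c₄) = (2, -2, 4, -1).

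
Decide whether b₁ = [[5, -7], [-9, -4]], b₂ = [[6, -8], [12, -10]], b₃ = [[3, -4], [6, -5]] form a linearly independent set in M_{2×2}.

Take coordinates with respect to the standard basis {E₁₁, E₁₂, E₂₁, E₂₂}.
One vector is a scalar multiple of another, so the set is dependent.

linearly dependent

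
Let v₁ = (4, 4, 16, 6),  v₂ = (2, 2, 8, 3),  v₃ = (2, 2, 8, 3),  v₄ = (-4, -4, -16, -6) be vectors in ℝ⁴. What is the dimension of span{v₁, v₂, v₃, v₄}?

dim = 1

Apply Gaussian elimination to the matrix whose rows are v₁, v₂, v₃, v₄.
There is 1 pivot column, so rank = 1.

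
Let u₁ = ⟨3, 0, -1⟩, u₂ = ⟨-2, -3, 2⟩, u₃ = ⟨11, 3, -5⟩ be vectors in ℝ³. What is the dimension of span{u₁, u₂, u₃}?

Form the matrix with u₁, u₂, u₃ as columns and reduce.
Reduction leaves 2 leading entries, giving rank 2.

dim = 2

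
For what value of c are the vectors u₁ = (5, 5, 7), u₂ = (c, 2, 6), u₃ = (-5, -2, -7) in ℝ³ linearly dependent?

Place the vectors as rows of a 3×3 matrix; dependence ⇔ determinant zero.
Expanding, det = 21*c - 90.
This vanishes exactly when c = 30/7.

c = 30/7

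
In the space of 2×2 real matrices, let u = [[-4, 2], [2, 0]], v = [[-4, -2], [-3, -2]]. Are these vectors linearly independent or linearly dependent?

Write each element as a coordinate vector in ℝ⁴ using {E₁₁, E₁₂, E₂₁, E₂₂}.
Row-reduce the matrix whose columns are u, v.
The reduction yields 2 nonzero rows, so the rank is 2.
Since rank = 2 (the number of vectors), the set is linearly independent.

linearly independent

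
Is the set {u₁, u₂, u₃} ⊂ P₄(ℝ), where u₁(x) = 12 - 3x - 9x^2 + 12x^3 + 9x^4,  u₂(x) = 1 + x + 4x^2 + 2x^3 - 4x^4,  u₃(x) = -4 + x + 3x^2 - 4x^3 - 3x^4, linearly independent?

Write each element as a coordinate vector in ℝ⁵ using {1, x, …, x^4}.
One vector is a scalar multiple of another, so the set is dependent.

linearly dependent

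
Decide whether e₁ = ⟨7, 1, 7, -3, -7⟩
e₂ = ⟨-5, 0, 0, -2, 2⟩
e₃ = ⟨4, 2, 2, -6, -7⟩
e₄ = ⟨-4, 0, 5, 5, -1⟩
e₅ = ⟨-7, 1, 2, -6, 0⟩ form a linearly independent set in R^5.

linearly independent

The matrix [e₁|e₂|e₃|e₄|e₅] has determinant -150.
A nonzero determinant means the columns are linearly independent.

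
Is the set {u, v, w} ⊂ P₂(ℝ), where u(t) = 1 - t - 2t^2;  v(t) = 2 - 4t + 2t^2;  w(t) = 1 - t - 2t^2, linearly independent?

linearly dependent

Take coordinates with respect to the standard basis {1, t, t^2}.
Two of the vectors are equal, giving an immediate dependence.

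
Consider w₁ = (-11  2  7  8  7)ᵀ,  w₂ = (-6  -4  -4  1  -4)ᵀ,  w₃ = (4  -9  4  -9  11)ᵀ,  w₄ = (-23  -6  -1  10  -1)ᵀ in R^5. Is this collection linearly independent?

Row-reduce the matrix whose columns are w₁, w₂, w₃, w₄.
The reduction yields 3 nonzero rows, so the rank is 3.
Since rank 3 < 4, the set is linearly dependent.
Indeed w₁ + 2w₂ - w₄ = 0.

linearly dependent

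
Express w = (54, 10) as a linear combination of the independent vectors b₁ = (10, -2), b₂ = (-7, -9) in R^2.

Set up the augmented matrix [b₁ | b₂ | w] and row-reduce.
Back-substitution yields (a₁, a₂) = (4, -2).

w = 4b₁ - 2b₂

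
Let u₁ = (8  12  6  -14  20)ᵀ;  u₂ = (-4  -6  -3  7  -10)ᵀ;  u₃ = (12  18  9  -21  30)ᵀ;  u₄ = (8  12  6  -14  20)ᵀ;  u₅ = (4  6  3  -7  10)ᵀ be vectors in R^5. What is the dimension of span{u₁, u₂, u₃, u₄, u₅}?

1

Row-reduce the 5×5 matrix with these as rows.
Reduction leaves 1 leading entry, giving rank 1.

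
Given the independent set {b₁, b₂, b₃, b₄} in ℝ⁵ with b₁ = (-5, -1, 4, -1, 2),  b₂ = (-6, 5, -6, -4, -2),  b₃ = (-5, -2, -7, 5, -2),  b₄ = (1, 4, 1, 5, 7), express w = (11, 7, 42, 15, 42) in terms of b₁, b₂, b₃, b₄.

w = 3b₁ - 2b₂ - 2b₃ + 4b₄

Solve the system with b₁, b₂, b₃, b₄ as columns and w as the right-hand side.
Row-reducing the augmented matrix gives the unique coefficients (c₁, …, c₄) = (3, -2, -2, 4).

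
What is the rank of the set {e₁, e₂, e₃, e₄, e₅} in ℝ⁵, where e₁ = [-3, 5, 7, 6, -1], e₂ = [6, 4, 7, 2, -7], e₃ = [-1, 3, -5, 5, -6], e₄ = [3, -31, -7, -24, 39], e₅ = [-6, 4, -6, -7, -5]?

Form the matrix with e₁, e₂, e₃, e₄, e₅ as columns and reduce.
There are 4 pivot columns, so rank = 4.

4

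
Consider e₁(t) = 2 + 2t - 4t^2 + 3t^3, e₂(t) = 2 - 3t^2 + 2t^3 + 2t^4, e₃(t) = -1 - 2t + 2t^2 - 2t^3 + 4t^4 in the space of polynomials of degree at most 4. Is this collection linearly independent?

Write each element as a coordinate vector in ℝ⁵ using {1, t, …, t^4}.
Place the vectors as rows of a 3×5 matrix and reduce to echelon form.
The reduction yields 3 nonzero rows, so the rank is 3.
Since rank = 3 (the number of vectors), the set is linearly independent.

linearly independent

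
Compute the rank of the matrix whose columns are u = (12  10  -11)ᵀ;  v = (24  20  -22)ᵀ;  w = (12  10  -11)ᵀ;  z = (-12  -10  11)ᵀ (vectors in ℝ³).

1

Row-reduce the 4×3 matrix with these as rows.
The echelon form has 1 nonzero row, so the rank is 1.
(With 4 elements in a 3-dimensional space the rank is at most 3.)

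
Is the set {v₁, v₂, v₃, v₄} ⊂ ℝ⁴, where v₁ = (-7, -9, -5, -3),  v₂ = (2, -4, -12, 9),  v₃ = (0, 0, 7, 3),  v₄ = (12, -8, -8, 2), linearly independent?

Row-reduce the matrix whose columns are v₁, v₂, v₃, v₄.
The reduction yields 4 nonzero rows, so the rank is 4.
Since rank = 4 (the number of vectors), the set is linearly independent.

linearly independent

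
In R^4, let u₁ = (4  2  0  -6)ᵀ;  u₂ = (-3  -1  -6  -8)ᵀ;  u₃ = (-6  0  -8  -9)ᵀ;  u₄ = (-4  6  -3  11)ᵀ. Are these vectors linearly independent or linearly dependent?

linearly independent

The matrix [u₁|u₂|u₃|u₄] has determinant 878.
A nonzero determinant means the columns are linearly independent.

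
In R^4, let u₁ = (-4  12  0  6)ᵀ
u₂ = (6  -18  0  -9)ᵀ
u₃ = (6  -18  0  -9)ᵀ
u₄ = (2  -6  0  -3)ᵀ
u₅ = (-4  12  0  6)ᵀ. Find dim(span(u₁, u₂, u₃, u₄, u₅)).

dim = 1

Form the matrix with u₁, u₂, u₃, u₄, u₅ as columns and reduce.
There is 1 pivot column, so rank = 1.
(With 5 elements in a 4-dimensional space the rank is at most 4.)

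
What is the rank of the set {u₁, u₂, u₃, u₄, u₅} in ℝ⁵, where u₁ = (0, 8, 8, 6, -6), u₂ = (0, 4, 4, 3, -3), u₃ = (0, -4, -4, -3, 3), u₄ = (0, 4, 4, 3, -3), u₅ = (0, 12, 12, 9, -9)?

Apply Gaussian elimination to the matrix whose rows are u₁, u₂, u₃, u₄, u₅.
Reduction leaves 1 leading entry, giving rank 1.

rank 1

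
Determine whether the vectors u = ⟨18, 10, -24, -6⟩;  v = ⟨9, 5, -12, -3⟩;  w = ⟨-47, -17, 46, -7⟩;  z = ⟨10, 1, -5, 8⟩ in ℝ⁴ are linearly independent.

Row-reduce the matrix whose columns are u, v, w, z.
The reduction yields 2 nonzero rows, so the rank is 2.
Since rank 2 < 4, the set is linearly dependent.

linearly dependent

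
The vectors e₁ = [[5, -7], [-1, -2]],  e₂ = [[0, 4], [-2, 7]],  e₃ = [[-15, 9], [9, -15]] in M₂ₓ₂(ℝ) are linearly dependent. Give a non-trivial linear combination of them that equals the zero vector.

Take coordinates with respect to {E₁₁, E₁₂, E₂₁, E₂₂}.
Set up α₁e₁ + … + α₃e₃ = 0 and solve the homogeneous system.
One solution (up to scaling) is (3, 3, 1).

3e₁ + 3e₂ + e₃ = 0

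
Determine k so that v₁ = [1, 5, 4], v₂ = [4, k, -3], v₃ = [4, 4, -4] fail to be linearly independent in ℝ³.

Place the vectors as rows of a 3×3 matrix; dependence ⇔ determinant zero.
Cofactor expansion gives det = 96 - 20*k.
Solving 96 - 20*k = 0 yields k = 24/5.

k = 24/5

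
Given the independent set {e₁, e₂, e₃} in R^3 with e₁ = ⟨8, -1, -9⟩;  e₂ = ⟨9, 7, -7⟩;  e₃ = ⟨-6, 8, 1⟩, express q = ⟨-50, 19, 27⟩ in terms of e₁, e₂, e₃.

q = -e₁ - 2e₂ + 4e₃

Since e₁, e₂, e₃ are independent, the coefficients expressing q are uniquely determined by a linear system.
The system has the unique solution (a₁, a₂, a₃) = (-1, -2, 4).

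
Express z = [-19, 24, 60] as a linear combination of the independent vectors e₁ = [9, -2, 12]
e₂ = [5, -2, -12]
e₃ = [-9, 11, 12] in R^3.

z = e₁ - 2e₂ + 2e₃

Write z = α₁e₁ + … + α₃e₃ and equate components.
The system has the unique solution (α₁, α₂, α₃) = (1, -2, 2).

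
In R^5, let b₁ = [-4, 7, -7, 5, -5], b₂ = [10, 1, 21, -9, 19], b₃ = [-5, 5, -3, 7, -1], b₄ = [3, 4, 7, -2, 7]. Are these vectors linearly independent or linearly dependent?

Row-reduce the matrix whose columns are b₁, b₂, b₃, b₄.
The reduction yields 3 nonzero rows, so the rank is 3.
Since rank 3 < 4, the set is linearly dependent.
Indeed b₁ + b₂ - 2b₄ = 0.

linearly dependent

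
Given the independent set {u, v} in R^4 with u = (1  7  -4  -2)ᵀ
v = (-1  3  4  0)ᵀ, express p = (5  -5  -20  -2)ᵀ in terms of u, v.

Set up the augmented matrix [u | v | p] and row-reduce.
The system has the unique solution (a₁, a₂) = (1, -4).

p = u - 4v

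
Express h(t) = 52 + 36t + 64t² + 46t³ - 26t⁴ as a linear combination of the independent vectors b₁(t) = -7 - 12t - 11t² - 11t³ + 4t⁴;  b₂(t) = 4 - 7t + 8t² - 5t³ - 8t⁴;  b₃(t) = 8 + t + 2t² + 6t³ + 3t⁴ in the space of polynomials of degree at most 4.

h = -4b₁ + 2b₂ + 2b₃

Identify each element with its coordinate vector in ℝ⁵ via {1, t, …, t⁴}.
Write h = a₁b₁ + … + a₃b₃ and equate components.
The system has the unique solution (a₁, a₂, a₃) = (-4, 2, 2).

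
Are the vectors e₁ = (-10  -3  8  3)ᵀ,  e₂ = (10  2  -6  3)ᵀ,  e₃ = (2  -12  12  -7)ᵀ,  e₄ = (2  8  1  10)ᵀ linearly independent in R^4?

The matrix [e₁|e₂|e₃|e₄] has determinant 7888.
A nonzero determinant means the columns are linearly independent.

linearly independent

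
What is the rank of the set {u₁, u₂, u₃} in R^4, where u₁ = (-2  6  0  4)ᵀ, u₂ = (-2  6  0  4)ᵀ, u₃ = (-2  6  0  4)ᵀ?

rank 1

Row-reduce the 3×4 matrix with these as rows.
The echelon form has 1 nonzero row, so the rank is 1.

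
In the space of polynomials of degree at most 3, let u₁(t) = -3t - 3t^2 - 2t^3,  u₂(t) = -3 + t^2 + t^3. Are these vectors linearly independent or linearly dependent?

linearly independent

Write each element as a coordinate vector in ℝ⁴ using {1, t, …, t^3}.
Row-reduce the matrix whose columns are u₁, u₂.
The reduction yields 2 nonzero rows, so the rank is 2.
Since rank = 2 (the number of vectors), the set is linearly independent.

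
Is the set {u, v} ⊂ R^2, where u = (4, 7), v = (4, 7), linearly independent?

linearly dependent

Place the vectors as rows of a 2×2 matrix and reduce to echelon form.
The reduction yields 1 nonzero row, so the rank is 1.
Since rank 1 < 2, the set is linearly dependent.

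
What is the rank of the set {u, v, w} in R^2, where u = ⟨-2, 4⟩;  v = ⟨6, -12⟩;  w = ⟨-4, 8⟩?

rank 1

Put the 2×3 matrix [u|v|w] into echelon form.
There is 1 pivot column, so rank = 1.
(With 3 elements in a 2-dimensional space the rank is at most 2.)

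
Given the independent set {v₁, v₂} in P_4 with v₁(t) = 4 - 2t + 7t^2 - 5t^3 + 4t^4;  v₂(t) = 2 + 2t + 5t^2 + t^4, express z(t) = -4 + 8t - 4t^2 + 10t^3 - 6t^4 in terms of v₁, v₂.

z = -2v₁ + 2v₂

Work in coordinates with respect to the standard basis {1, t, …, t^4}.
Set up the augmented matrix [v₁ | v₂ | z] and row-reduce.
Row-reducing the augmented matrix gives the unique coefficients (a₁, a₂) = (-2, 2).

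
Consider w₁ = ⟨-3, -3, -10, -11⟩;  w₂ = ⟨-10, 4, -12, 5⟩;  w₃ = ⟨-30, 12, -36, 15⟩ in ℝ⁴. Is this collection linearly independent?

Place the vectors as rows of a 3×4 matrix and reduce to echelon form.
The reduction yields 2 nonzero rows, so the rank is 2.
Since rank 2 < 3, the set is linearly dependent.

linearly dependent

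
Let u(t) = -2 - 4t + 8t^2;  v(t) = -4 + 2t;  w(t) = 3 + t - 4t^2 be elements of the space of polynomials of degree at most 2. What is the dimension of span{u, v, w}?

dim = 2

Use coordinates relative to {1, t, t^2}.
Row-reduce the 3×3 matrix with these as rows.
There are 2 pivot columns, so rank = 2.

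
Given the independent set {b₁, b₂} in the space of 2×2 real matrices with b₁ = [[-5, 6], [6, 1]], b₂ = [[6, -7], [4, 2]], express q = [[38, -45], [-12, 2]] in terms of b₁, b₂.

Identify each element with its coordinate vector in ℝ⁴ via {E₁₁, E₁₂, E₂₁, E₂₂}.
Set up the augmented matrix [b₁ | b₂ | q] and row-reduce.
Row-reducing the augmented matrix gives the unique coefficients (a₁, a₂) = (-4, 3).

q = -4b₁ + 3b₂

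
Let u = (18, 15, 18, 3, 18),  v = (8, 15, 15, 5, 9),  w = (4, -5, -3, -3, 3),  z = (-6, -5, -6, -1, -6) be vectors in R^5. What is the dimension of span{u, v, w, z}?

dim = 2

Form the matrix with u, v, w, z as columns and reduce.
There are 2 pivot columns, so rank = 2.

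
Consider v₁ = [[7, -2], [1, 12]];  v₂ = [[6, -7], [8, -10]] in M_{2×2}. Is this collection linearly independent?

linearly independent

Write each element as a coordinate vector in ℝ⁴ using {E₁₁, E₁₂, E₂₁, E₂₂}.
Place the vectors as rows of a 2×4 matrix and reduce to echelon form.
The reduction yields 2 nonzero rows, so the rank is 2.
Since rank = 2 (the number of vectors), the set is linearly independent.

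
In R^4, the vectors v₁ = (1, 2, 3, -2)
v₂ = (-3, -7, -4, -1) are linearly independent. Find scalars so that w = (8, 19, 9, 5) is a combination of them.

Solve the system with v₁, v₂ as columns and w as the right-hand side.
Back-substitution yields (a₁, a₂) = (-1, -3).

w = -v₁ - 3v₂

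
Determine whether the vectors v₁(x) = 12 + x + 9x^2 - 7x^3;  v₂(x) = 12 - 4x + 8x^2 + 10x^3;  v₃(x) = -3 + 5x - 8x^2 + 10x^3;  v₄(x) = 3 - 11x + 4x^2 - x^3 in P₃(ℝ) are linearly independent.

Write each element as a coordinate vector in ℝ⁴ using {1, x, …, x^3}.
Place the vectors as rows of a 4×4 matrix and reduce to echelon form.
The reduction yields 4 nonzero rows, so the rank is 4.
Since rank = 4 (the number of vectors), the set is linearly independent.

linearly independent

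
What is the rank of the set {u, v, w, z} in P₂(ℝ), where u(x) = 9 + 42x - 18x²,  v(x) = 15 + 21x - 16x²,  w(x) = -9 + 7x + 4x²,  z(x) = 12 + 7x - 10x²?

rank 2

Pass to coordinate vectors with respect to the basis {1, x, x²}.
Form the matrix with u, v, w, z as columns and reduce.
There are 2 pivot columns, so rank = 2.
(With 4 elements in a 3-dimensional space the rank is at most 3.)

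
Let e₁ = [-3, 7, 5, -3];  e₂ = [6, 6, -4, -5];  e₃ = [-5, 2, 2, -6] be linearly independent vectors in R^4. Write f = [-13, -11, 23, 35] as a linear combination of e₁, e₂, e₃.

f = 3e₁ - 4e₂ - 4e₃

Set up the augmented matrix [e₁ | e₂ | e₃ | f] and row-reduce.
Row-reducing the augmented matrix gives the unique coefficients (a₁, a₂, a₃) = (3, -4, -4).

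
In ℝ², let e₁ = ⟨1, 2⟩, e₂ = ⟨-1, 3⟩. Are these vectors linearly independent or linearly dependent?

linearly independent

The matrix [e₁|e₂] has determinant 5.
A nonzero determinant means the columns are linearly independent.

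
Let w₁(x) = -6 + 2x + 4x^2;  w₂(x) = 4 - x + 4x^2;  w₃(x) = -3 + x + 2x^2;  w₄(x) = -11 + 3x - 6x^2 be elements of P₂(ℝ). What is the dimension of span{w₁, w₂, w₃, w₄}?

Pass to coordinate vectors with respect to the basis {1, x, x^2}.
Put the 3×4 matrix [w₁|w₂|w₃|w₄] into echelon form.
Reduction leaves 2 leading entries, giving rank 2.
(With 4 elements in a 3-dimensional space the rank is at most 3.)

dim = 2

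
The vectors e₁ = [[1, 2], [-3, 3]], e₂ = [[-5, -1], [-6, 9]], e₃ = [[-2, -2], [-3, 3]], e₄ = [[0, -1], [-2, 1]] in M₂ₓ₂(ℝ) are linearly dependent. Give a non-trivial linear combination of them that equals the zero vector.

Pass to coordinate vectors relative to the basis {E₁₁, E₁₂, E₂₁, E₂₂}.
Write the vectors as columns of a matrix and find a nonzero vector in its null space.
One solution (up to scaling) is (1, -1, 3, -3).

e₁ - e₂ + 3e₃ - 3e₄ = 0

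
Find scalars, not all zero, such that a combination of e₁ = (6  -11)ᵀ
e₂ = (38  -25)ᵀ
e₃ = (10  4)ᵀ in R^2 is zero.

3e₁ - e₂ + 2e₃ = 0

Set up α₁e₁ + … + α₃e₃ = 0 and solve the homogeneous system.
One solution (up to scaling) is (3, -1, 2).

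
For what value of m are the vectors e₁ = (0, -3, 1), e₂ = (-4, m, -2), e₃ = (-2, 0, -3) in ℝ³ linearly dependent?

Place the vectors as rows of a 3×3 matrix; dependence ⇔ determinant zero.
Cofactor expansion gives det = 2*m + 24.
Setting this to zero gives m = -12.

m = -12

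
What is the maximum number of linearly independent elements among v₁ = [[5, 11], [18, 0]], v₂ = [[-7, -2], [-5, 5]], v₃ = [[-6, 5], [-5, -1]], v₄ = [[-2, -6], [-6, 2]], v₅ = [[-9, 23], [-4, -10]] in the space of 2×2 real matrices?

Use coordinates relative to {E₁₁, E₁₂, E₂₁, E₂₂}.
Apply Gaussian elimination to the matrix whose rows are v₁, v₂, v₃, v₄, v₅.
Reduction leaves 3 leading entries, giving rank 3.
(With 5 elements in a 4-dimensional space the rank is at most 4.)

3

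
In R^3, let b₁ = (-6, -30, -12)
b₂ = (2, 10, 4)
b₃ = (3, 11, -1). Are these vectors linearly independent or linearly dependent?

One vector is a scalar multiple of another, so the set is dependent.

linearly dependent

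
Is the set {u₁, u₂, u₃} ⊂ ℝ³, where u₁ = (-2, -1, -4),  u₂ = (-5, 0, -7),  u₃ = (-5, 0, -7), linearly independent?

linearly dependent

Two of the vectors are equal, giving an immediate dependence.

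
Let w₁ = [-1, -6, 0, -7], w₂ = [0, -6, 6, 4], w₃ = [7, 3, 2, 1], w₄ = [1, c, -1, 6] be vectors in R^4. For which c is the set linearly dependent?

c = 27/4

The vectors are dependent exactly when the determinant of the matrix with rows w₁, w₂, w₃, w₄ vanishes.
The determinant works out to 296*c - 1998.
This vanishes exactly when c = 27/4.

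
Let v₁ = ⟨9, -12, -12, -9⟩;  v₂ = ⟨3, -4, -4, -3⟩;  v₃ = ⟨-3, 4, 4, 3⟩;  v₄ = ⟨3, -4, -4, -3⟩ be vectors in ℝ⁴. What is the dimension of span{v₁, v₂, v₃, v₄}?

Put the 4×4 matrix [v₁|v₂|v₃|v₄] into echelon form.
Reduction leaves 1 leading entry, giving rank 1.

1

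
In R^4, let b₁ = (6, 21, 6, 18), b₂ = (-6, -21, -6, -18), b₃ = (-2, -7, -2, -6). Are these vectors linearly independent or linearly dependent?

Place the vectors as rows of a 3×4 matrix and reduce to echelon form.
The reduction yields 1 nonzero row, so the rank is 1.
Since rank 1 < 3, the set is linearly dependent.
Indeed b₁ + b₂ = 0.

linearly dependent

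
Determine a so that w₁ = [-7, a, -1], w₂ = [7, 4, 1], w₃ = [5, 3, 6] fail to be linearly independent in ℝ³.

a = -4

The set is linearly dependent precisely when det[w₁; w₂; w₃] = 0.
The determinant works out to -37*a - 148.
Solving -37*a - 148 = 0 yields a = -4.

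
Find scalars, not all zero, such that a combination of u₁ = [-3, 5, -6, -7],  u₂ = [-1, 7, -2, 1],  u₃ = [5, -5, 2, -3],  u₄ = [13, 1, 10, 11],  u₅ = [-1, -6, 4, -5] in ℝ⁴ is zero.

2u₁ - 3u₂ - 2u₃ + u₄ = 0

Set up α₁u₁ + … + α₅u₅ = 0 and solve the homogeneous system.
One solution (up to scaling) is (2, -3, -2, 1, 0).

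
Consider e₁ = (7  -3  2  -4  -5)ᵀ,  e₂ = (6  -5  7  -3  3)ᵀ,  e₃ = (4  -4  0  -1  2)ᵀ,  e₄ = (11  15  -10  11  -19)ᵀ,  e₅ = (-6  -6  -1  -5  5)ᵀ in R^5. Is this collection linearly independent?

Row-reduce the matrix whose columns are e₁, e₂, e₃, e₄, e₅.
The reduction yields 4 nonzero rows, so the rank is 4.
Since rank 4 < 5, the set is linearly dependent.
Indeed e₁ - 2e₂ + e₃ - e₄ - 2e₅ = 0.

linearly dependent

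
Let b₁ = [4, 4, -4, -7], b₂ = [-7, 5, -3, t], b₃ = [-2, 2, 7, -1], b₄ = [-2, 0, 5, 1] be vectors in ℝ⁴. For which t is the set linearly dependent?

The set is linearly dependent precisely when det[b₁; b₂; b₃; b₄] = 0.
Expanding, det = 8*t - 90.
Setting this to zero gives t = 45/4.

t = 45/4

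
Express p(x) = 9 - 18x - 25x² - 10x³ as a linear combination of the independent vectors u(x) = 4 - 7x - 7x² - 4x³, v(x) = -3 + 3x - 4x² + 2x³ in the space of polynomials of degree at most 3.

Identify each element with its coordinate vector in ℝ⁴ via {1, x, …, x³}.
Solve the system with u, v as columns and p as the right-hand side.
The system has the unique solution (a₁, a₂) = (3, 1).

p = 3u + v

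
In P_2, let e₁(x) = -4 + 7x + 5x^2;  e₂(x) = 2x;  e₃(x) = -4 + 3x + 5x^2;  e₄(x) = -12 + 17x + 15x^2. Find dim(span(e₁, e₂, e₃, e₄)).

Represent each element by its coordinate vector in ℝ³.
Put the 3×4 matrix [e₁|e₂|e₃|e₄] into echelon form.
The echelon form has 2 nonzero rows, so the rank is 2.
(With 4 elements in a 3-dimensional space the rank is at most 3.)

2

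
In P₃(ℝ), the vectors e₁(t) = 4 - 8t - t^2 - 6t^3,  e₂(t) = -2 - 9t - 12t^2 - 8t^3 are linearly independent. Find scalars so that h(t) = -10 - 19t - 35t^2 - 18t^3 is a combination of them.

h = -e₁ + 3e₂

Take coordinate vectors relative to {1, t, …, t^3}.
Solve the system with e₁, e₂ as columns and h as the right-hand side.
Row-reducing the augmented matrix gives the unique coefficients (a₁, a₂) = (-1, 3).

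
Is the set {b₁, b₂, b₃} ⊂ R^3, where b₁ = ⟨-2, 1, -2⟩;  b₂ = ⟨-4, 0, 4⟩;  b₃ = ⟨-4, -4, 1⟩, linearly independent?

linearly independent

The matrix [b₁|b₂|b₃] has determinant -76.
A nonzero determinant means the columns are linearly independent.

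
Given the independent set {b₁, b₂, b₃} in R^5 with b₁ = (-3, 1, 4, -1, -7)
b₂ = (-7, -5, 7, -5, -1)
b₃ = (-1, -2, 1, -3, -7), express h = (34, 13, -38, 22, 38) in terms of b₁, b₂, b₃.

h = -4b₁ - 3b₂ - b₃

Solve the system with b₁, b₂, b₃ as columns and h as the right-hand side.
The system has the unique solution (α₁, α₂, α₃) = (-4, -3, -1).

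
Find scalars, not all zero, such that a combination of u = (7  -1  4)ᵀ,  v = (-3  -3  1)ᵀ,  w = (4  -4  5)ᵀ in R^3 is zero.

Row-reduce the matrix with u, v, w as columns; the null space gives the coefficients.
The free variable yields coefficients (1, 1, -1) (any nonzero multiple also works).

u + v - w = 0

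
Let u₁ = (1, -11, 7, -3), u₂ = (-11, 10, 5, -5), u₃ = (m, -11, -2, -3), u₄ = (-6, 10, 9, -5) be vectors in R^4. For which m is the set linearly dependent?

m = -41/4

Place the vectors as rows of a 4×4 matrix; dependence ⇔ determinant zero.
Cofactor expansion gives det = -340*m - 3485.
This vanishes exactly when m = -41/4.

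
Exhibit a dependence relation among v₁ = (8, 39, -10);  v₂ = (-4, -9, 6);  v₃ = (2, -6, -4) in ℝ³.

v₁ + 3v₂ + 2v₃ = 0

Solve the homogeneous system with v₁, v₂, v₃ as columns by row-reducing the coefficient matrix.
One solution (up to scaling) is (1, 3, 2).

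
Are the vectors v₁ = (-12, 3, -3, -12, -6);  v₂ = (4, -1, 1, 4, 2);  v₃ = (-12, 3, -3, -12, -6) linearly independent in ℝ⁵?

Row-reduce the matrix whose columns are v₁, v₂, v₃.
The reduction yields 1 nonzero row, so the rank is 1.
Since rank 1 < 3, the set is linearly dependent.

linearly dependent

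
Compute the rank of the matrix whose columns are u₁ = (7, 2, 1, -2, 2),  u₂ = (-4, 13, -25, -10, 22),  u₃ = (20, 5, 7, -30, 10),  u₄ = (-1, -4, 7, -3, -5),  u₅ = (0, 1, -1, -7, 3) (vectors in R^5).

Apply Gaussian elimination to the matrix whose rows are u₁, u₂, u₃, u₄, u₅.
The echelon form has 3 nonzero rows, so the rank is 3.

rank 3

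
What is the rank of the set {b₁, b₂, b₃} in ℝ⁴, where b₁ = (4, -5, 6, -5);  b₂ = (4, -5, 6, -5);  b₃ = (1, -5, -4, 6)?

rank 2

Form the matrix with b₁, b₂, b₃ as columns and reduce.
There are 2 pivot columns, so rank = 2.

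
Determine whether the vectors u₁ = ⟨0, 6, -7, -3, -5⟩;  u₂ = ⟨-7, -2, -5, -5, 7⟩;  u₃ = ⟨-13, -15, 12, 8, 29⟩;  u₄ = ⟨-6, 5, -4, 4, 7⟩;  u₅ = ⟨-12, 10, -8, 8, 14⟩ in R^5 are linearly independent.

linearly dependent

One vector is a scalar multiple of another, so the set is dependent.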